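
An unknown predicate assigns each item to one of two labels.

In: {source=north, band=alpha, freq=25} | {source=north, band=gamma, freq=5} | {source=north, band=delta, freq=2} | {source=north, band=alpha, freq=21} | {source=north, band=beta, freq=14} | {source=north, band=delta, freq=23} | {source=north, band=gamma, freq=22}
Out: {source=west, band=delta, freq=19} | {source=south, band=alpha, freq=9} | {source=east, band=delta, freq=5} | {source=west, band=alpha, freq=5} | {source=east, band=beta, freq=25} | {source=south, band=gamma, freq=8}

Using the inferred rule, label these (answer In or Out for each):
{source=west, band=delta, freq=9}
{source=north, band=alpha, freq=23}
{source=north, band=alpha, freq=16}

Out, In, In

The common property of the 'In' items is: source is north. No 'Out' item has it.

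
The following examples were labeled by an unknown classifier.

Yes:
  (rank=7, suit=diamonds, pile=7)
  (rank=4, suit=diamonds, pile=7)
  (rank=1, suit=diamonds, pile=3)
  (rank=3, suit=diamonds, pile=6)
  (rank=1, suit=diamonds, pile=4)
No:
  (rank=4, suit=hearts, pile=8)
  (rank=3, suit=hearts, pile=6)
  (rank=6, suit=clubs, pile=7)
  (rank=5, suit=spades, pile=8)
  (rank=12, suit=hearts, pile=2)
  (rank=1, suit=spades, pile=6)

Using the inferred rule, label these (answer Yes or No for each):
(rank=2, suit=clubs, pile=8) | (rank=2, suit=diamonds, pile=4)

One predicate separates the groups cleanly: suit is diamonds.
(rank=2, suit=clubs, pile=8) — suit is clubs, hence No. (rank=2, suit=diamonds, pile=4) — suit is diamonds, hence Yes.

No, Yes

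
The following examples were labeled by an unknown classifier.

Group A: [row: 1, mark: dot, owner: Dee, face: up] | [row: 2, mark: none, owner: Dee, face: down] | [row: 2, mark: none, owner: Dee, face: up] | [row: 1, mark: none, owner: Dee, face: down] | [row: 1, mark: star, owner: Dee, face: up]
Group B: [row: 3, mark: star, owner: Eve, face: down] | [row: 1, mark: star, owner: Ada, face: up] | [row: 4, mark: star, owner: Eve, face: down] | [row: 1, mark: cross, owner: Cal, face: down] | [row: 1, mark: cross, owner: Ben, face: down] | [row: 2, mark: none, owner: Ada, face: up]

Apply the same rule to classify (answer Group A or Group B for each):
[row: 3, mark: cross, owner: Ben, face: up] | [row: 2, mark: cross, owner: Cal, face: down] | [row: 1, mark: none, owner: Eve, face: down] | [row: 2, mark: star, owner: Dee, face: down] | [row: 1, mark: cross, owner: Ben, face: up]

Group B, Group B, Group B, Group A, Group B

Every 'Group A' example satisfies: owner is Dee. None of the 'Group B' examples do.
[row: 3, mark: cross, owner: Ben, face: up]: Group B (owner is Ben). [row: 2, mark: cross, owner: Cal, face: down]: Group B (owner is Cal). [row: 1, mark: none, owner: Eve, face: down]: Group B (owner is Eve). [row: 2, mark: star, owner: Dee, face: down]: Group A (owner is Dee). [row: 1, mark: cross, owner: Ben, face: up]: Group B (owner is Ben).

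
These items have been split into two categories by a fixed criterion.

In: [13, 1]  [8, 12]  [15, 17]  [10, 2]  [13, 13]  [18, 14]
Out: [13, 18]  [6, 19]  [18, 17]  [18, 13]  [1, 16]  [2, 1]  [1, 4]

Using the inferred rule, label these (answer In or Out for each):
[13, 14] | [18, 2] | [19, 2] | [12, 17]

Looking at the examples, the only property every 'In' case has and every 'Out' case lacks is: sum is even.
Out: [13, 14], since 13+14 = 27. In: [18, 2], since 18+2 = 20. Out: [19, 2], since 19+2 = 21. Out: [12, 17], since 12+17 = 29.

Out, In, Out, Out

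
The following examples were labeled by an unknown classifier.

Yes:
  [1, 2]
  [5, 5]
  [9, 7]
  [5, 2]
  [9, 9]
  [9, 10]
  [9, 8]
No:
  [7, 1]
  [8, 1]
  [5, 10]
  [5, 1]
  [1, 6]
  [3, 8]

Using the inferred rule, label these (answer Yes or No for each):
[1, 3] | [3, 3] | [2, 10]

Rule: |first − second| ≤ 3. This holds for each 'Yes' example and fails for each 'No' one.
[1, 3] — |1−3| = 2, hence Yes. [3, 3] — |3−3| = 0, hence Yes. [2, 10] — |2−10| = 8, hence No.

Yes, Yes, No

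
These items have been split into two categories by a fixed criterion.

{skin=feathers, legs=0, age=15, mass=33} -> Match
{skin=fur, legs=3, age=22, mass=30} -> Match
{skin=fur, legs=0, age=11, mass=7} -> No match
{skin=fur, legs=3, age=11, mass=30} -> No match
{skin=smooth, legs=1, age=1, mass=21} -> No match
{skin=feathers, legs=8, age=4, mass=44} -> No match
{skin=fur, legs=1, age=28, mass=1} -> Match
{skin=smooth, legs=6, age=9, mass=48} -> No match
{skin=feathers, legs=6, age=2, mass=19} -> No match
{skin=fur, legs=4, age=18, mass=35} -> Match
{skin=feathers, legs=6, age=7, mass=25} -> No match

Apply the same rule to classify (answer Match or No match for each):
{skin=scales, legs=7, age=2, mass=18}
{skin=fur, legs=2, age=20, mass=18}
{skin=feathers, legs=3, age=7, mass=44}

No match, Match, No match

'Match' ⟺ age ≥ 15.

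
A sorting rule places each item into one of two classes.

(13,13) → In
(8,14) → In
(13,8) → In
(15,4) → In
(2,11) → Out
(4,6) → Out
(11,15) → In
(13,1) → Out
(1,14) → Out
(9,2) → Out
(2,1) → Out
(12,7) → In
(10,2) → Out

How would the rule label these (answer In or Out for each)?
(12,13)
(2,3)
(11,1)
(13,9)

In, Out, Out, In

'In' ⟺ sum ≥ 19.
(12,13) — 12+13 = 25, hence In.
(2,3) — 2+3 = 5, hence Out.
(11,1) — 11+1 = 12, hence Out.
(13,9) — 13+9 = 22, hence In.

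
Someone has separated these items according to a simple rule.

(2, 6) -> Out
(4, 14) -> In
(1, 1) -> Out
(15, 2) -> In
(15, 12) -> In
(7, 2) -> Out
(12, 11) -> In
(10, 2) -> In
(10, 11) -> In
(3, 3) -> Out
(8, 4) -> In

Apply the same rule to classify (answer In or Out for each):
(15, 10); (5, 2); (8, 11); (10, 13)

In, Out, In, In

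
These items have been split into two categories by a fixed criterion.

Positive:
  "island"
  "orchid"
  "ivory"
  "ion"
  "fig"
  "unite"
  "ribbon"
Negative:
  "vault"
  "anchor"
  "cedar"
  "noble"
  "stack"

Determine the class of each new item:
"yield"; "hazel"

Every 'Positive' example satisfies: contains 'i'. None of the 'Negative' examples do.
"yield": has 'i', checks out → Positive. "hazel": no 'i', fails this test → Negative.

Positive, Negative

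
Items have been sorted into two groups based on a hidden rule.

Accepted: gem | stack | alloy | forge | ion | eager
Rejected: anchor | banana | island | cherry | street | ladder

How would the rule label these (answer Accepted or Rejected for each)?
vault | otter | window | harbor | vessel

Accepted, Accepted, Rejected, Rejected, Rejected

Rule: odd length. This holds for each 'Accepted' example and fails for each 'Rejected' one.
vault → length 5 → Accepted.
otter → length 5 → Accepted.
window → length 6 → Rejected.
harbor → length 6 → Rejected.
vessel → length 6 → Rejected.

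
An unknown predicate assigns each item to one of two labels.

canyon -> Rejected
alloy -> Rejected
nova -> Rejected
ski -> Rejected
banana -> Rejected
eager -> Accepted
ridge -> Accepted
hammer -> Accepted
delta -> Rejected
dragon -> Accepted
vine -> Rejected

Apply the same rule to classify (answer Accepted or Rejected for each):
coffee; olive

Rejected, Rejected

Checking candidate rules against both groups, what survives is: contains 'r'.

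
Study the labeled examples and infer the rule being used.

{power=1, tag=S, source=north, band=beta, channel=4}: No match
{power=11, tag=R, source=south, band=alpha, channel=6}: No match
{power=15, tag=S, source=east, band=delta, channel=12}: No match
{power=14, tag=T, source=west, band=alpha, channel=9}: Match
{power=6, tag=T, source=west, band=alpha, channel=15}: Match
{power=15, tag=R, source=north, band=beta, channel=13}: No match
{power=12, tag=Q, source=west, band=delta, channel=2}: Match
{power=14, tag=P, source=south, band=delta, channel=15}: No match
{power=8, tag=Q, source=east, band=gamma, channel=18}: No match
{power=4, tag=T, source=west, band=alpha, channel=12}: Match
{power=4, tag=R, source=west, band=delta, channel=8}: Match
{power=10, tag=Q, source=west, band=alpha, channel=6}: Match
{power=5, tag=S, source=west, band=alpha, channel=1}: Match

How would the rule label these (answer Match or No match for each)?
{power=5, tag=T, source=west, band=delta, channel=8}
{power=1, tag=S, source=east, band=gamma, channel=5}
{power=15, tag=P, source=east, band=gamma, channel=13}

The classifier is using: source is west.
{power=5, tag=T, source=west, band=delta, channel=8}: Match (source is west). {power=1, tag=S, source=east, band=gamma, channel=5}: No match (source is east). {power=15, tag=P, source=east, band=gamma, channel=13}: No match (source is east).

Match, No match, No match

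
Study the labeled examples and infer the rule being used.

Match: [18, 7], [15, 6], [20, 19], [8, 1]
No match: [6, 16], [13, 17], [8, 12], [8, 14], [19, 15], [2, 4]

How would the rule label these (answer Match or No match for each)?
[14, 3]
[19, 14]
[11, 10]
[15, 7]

Looking at the examples, the only property every 'Match' case has and every 'No match' case lacks is: sum is odd.
[14, 3]: 14+3 = 17 — qualifies, so Match.
[19, 14]: 19+14 = 33 — qualifies, so Match.
[11, 10]: 11+10 = 21 — qualifies, so Match.
[15, 7]: 15+7 = 22 — doesn't match, so No match.

Match, Match, Match, No match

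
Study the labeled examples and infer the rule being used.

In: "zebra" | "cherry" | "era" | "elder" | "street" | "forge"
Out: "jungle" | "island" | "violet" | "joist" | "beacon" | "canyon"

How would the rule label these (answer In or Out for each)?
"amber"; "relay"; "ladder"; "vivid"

All 'In' examples share one property — contains 'r' — and every 'Out' example lacks it.
"amber" → has 'r' → In. "relay" → has 'r' → In. "ladder" → has 'r' → In. "vivid" → no 'r' → Out.

In, In, In, Out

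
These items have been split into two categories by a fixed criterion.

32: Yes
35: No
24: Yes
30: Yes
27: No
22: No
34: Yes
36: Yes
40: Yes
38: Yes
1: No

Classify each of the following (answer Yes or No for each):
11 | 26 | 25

The simplest hypothesis consistent with all the labels is: even AND at least 24.
11: 11 is odd, 11 < 24 — fails the rule, so No.
26: 26 is even, 26 ≥ 24 — fits, so Yes.
25: 25 is odd, 25 ≥ 24 — fails the rule, so No.

No, Yes, No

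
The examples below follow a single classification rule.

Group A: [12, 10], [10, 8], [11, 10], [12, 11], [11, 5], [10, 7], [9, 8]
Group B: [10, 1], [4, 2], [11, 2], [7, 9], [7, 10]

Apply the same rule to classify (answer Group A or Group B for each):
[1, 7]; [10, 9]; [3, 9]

Group B, Group A, Group B

Every 'Group A' example satisfies: first > second AND sum ≥ 16. None of the 'Group B' examples do.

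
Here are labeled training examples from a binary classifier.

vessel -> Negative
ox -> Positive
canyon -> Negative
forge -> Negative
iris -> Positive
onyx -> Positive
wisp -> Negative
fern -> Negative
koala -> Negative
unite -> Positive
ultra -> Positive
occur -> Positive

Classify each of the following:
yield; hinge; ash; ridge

'Positive' ⟺ starts with a vowel.
Negative: yield, since starts with 'y'.
Negative: hinge, since starts with 'h'.
Positive: ash, since starts with 'a'.
Negative: ridge, since starts with 'r'.

Negative, Negative, Positive, Negative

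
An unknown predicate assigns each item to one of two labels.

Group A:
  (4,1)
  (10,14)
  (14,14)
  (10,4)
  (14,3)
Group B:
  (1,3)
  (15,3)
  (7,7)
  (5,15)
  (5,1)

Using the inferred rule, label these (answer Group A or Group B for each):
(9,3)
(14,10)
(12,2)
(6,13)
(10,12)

Group B, Group A, Group A, Group A, Group A

The classifier is using: first is even.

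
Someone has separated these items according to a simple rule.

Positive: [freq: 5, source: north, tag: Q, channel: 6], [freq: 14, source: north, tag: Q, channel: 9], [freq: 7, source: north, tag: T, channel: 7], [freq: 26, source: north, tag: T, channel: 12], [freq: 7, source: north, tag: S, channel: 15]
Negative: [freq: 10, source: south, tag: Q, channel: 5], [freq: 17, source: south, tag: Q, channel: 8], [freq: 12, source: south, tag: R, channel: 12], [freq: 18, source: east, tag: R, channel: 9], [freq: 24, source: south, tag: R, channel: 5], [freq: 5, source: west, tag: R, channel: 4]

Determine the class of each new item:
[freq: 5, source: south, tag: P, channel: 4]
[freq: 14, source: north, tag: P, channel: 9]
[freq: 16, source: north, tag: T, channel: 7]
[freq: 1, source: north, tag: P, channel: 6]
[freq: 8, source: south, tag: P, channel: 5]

Looking at the examples, the only property every 'Positive' case has and every 'Negative' case lacks is: source is north.
Negative: [freq: 5, source: south, tag: P, channel: 4], since source is south.
Positive: [freq: 14, source: north, tag: P, channel: 9], since source is north.
Positive: [freq: 16, source: north, tag: T, channel: 7], since source is north.
Positive: [freq: 1, source: north, tag: P, channel: 6], since source is north.
Negative: [freq: 8, source: south, tag: P, channel: 5], since source is south.

Negative, Positive, Positive, Positive, Negative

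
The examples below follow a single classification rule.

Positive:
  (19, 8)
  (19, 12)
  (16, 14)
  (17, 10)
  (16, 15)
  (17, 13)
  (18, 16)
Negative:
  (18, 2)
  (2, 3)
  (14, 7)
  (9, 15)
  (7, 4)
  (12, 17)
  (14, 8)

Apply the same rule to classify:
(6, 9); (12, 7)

The distinguishing property — first > second AND sum ≥ 24 — holds for all the 'Positive' cases and none of the 'Negative' cases.
(6, 9): Negative (6 < 9, 6+9 = 15).
(12, 7): Negative (12 > 7, 12+7 = 19).

Negative, Negative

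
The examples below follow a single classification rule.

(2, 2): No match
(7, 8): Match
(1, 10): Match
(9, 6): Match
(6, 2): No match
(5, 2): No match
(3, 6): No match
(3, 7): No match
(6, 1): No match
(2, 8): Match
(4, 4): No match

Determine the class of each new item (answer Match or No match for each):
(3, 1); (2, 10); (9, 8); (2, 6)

One predicate separates the groups cleanly: max ≥ 8.

No match, Match, Match, No match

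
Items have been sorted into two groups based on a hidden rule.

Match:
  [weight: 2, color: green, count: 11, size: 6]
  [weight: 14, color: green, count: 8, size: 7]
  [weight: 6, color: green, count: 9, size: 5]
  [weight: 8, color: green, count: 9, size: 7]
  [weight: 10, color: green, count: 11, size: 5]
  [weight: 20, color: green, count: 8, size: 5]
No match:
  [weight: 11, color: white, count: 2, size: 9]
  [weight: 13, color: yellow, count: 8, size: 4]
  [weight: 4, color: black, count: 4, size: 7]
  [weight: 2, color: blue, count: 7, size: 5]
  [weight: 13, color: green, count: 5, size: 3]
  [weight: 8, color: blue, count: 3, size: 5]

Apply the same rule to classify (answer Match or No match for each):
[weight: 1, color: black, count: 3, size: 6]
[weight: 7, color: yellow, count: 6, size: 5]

No match, No match

All 'Match' examples share one property — color is green AND size ≥ 4 — and every 'No match' example lacks it.
[weight: 1, color: black, count: 3, size: 6]: color is black, size = 6 — doesn't qualify, so No match.
[weight: 7, color: yellow, count: 6, size: 5]: color is yellow, size = 5 — doesn't qualify, so No match.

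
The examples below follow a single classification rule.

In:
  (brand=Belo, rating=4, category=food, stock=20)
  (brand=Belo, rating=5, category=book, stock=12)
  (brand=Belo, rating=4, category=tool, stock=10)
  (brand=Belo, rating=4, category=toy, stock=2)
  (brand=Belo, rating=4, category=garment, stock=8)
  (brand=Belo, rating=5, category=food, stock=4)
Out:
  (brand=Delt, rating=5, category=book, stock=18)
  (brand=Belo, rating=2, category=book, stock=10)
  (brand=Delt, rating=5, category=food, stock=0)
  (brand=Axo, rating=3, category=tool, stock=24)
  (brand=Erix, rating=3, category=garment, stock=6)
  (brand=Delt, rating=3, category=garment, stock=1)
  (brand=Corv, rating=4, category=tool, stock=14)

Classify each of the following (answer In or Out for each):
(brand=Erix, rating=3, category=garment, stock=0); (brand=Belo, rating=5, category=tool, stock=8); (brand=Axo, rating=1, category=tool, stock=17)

Out, In, Out

The classifier is using: brand is Belo AND rating ≥ 3.
(brand=Erix, rating=3, category=garment, stock=0): brand is Erix, rating = 3 — lacks this property, so Out. (brand=Belo, rating=5, category=tool, stock=8): brand is Belo, rating = 5 — matches, so In. (brand=Axo, rating=1, category=tool, stock=17): brand is Axo, rating = 1 — lacks this property, so Out.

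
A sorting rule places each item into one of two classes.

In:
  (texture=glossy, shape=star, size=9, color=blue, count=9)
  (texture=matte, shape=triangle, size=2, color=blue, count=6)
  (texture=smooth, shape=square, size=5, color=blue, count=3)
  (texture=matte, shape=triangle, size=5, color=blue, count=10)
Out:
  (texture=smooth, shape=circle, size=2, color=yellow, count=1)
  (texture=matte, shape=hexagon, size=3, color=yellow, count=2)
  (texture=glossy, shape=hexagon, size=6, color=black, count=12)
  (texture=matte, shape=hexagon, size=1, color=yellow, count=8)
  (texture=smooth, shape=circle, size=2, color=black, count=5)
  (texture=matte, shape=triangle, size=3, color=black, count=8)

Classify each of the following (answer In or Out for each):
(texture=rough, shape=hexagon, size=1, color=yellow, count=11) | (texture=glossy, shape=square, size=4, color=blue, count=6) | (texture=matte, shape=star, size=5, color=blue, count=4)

All 'In' examples share one property — color is blue — and every 'Out' example lacks it.

Out, In, In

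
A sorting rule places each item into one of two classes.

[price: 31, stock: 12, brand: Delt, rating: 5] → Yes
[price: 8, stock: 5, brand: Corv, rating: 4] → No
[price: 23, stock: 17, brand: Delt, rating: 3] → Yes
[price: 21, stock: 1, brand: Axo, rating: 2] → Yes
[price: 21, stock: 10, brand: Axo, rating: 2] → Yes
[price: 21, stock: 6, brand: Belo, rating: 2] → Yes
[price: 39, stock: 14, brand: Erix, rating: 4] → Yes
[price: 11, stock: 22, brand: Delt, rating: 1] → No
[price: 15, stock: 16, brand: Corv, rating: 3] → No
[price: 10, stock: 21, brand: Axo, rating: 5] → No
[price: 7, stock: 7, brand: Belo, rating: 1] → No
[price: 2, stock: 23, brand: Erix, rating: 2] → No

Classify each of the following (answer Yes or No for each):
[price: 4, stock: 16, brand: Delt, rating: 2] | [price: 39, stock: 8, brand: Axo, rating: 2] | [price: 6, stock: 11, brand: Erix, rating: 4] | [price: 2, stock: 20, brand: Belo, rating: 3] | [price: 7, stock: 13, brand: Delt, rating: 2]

Rule: price ≥ 21. This holds for each 'Yes' example and fails for each 'No' one.

No, Yes, No, No, No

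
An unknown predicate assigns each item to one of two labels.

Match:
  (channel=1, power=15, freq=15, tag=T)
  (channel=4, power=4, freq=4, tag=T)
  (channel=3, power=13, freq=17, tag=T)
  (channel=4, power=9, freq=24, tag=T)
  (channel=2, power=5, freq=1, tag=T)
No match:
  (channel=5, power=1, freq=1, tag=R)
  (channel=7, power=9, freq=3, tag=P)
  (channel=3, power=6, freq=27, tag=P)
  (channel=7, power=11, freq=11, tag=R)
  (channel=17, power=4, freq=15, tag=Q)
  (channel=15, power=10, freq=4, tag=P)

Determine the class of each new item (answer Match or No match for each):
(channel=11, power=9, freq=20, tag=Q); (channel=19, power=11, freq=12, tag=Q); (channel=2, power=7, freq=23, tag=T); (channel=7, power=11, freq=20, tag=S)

No match, No match, Match, No match

The distinguishing property — tag is T — holds for all the 'Match' cases and none of the 'No match' cases.
(channel=11, power=9, freq=20, tag=Q): tag is Q — does not pass, so No match.
(channel=19, power=11, freq=12, tag=Q): tag is Q — does not pass, so No match.
(channel=2, power=7, freq=23, tag=T): tag is T — fits, so Match.
(channel=7, power=11, freq=20, tag=S): tag is S — does not pass, so No match.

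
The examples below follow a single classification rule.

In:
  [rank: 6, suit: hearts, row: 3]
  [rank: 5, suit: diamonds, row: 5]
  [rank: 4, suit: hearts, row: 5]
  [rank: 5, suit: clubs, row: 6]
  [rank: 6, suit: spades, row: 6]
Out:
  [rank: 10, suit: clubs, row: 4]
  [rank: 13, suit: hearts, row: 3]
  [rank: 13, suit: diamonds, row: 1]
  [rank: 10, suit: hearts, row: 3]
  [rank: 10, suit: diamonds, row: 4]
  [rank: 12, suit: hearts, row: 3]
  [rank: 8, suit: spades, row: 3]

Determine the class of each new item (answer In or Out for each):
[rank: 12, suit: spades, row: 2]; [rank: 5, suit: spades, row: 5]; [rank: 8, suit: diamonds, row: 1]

Out, In, Out

'In' ⟺ rank ≤ 6.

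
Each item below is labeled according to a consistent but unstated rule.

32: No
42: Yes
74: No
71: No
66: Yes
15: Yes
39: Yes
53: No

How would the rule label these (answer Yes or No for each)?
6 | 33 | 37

A rule that fits every label: multiple of 3 — true of each 'Yes' example, false of each 'No' one.
Yes: 6, since 6 = 3·2. Yes: 33, since 33 = 3·11. No: 37, since 37 = 3·12 + 1.

Yes, Yes, No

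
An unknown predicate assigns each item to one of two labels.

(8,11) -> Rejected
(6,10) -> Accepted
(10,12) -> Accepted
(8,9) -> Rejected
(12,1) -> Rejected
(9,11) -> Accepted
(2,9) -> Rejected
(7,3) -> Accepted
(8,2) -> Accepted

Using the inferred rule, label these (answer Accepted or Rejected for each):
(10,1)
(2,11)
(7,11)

The rule appears to be: sum is even.

Rejected, Rejected, Accepted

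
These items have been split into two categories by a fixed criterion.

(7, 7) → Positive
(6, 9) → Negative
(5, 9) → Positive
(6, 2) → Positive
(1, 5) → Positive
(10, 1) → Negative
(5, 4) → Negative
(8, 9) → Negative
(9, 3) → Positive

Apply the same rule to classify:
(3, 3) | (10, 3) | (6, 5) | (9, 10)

Positive, Negative, Negative, Negative

The rule appears to be: sum is even.
(3, 3) — 3+3 = 6, hence Positive.
(10, 3) — 10+3 = 13, hence Negative.
(6, 5) — 6+5 = 11, hence Negative.
(9, 10) — 9+10 = 19, hence Negative.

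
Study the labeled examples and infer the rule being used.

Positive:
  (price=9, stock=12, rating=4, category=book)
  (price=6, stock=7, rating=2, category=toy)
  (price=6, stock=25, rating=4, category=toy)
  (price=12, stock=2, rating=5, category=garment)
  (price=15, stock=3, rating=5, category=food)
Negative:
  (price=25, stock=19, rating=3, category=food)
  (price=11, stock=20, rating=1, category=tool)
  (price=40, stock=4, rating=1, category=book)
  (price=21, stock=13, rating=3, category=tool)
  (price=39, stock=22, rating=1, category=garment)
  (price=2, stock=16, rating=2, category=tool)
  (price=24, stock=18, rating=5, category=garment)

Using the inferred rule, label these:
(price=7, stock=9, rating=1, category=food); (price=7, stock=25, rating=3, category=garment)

Positive, Positive

The classifier is using: category is not tool AND price ≤ 15.
Positive: (price=7, stock=9, rating=1, category=food), since category is food, price = 7. Positive: (price=7, stock=25, rating=3, category=garment), since category is garment, price = 7.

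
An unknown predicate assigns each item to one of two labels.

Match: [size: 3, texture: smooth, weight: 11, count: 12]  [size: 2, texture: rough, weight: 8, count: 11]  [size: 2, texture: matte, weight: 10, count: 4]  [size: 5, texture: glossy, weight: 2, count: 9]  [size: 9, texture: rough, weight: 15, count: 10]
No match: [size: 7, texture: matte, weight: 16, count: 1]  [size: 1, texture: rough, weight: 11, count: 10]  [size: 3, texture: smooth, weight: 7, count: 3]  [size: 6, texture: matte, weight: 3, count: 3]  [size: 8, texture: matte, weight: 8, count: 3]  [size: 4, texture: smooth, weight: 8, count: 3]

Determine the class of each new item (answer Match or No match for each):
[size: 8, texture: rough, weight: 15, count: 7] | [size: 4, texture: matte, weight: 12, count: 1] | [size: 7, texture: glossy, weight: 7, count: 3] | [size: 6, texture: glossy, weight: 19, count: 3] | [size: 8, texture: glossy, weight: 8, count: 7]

The rule appears to be: size ≥ 2 AND count ≥ 4.
[size: 8, texture: rough, weight: 15, count: 7]: size = 8, count = 7 — has this property, so Match. [size: 4, texture: matte, weight: 12, count: 1]: size = 4, count = 1 — does not pass, so No match. [size: 7, texture: glossy, weight: 7, count: 3]: size = 7, count = 3 — does not pass, so No match. [size: 6, texture: glossy, weight: 19, count: 3]: size = 6, count = 3 — does not pass, so No match. [size: 8, texture: glossy, weight: 8, count: 7]: size = 8, count = 7 — has this property, so Match.

Match, No match, No match, No match, Match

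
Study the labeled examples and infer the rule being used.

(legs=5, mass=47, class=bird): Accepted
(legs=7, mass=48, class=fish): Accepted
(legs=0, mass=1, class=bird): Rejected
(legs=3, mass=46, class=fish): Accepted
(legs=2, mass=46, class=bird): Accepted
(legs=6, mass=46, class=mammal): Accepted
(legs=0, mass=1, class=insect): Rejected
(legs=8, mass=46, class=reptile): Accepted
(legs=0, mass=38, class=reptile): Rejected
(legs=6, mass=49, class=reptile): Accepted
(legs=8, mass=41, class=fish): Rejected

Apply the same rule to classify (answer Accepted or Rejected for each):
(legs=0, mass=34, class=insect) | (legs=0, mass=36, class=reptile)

Rejected, Rejected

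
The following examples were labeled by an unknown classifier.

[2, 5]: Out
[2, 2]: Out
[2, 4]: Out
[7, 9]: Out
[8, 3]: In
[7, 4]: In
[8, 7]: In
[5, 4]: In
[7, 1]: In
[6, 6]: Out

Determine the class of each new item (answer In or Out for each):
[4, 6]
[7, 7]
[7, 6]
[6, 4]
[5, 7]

Out, Out, In, In, Out

The common property of the 'In' items is: first > second. No 'Out' item has it.
[4, 6]: 4 < 6, does not pass → Out. [7, 7]: 7 = 7, does not pass → Out. [7, 6]: 7 > 6, passes → In. [6, 4]: 6 > 4, passes → In. [5, 7]: 5 < 7, does not pass → Out.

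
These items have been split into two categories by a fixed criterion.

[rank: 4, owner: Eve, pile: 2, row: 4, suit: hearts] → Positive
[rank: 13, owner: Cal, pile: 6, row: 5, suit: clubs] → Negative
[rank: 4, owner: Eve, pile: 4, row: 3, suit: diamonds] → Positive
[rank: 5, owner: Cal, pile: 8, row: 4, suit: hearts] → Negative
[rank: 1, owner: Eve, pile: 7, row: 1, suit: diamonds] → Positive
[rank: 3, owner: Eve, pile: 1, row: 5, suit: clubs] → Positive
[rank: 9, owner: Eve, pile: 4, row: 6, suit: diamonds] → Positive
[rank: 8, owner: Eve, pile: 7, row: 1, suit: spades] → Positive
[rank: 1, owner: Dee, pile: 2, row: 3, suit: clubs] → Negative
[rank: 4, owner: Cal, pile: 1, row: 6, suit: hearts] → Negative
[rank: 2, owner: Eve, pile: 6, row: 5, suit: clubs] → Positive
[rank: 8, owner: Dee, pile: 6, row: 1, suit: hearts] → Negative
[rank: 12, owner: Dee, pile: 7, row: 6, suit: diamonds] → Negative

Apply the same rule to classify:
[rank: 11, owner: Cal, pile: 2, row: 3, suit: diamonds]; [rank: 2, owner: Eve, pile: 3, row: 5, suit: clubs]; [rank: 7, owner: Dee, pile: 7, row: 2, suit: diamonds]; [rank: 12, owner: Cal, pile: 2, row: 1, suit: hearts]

Every 'Positive' example satisfies: owner is Eve. None of the 'Negative' examples do.
Negative: [rank: 11, owner: Cal, pile: 2, row: 3, suit: diamonds], since owner is Cal. Positive: [rank: 2, owner: Eve, pile: 3, row: 5, suit: clubs], since owner is Eve. Negative: [rank: 7, owner: Dee, pile: 7, row: 2, suit: diamonds], since owner is Dee. Negative: [rank: 12, owner: Cal, pile: 2, row: 1, suit: hearts], since owner is Cal.

Negative, Positive, Negative, Negative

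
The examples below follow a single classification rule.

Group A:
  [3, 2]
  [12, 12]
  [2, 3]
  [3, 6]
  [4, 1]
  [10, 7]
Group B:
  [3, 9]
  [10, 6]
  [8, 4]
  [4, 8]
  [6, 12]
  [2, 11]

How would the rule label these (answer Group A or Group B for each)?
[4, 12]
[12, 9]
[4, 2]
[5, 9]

Group B, Group A, Group A, Group B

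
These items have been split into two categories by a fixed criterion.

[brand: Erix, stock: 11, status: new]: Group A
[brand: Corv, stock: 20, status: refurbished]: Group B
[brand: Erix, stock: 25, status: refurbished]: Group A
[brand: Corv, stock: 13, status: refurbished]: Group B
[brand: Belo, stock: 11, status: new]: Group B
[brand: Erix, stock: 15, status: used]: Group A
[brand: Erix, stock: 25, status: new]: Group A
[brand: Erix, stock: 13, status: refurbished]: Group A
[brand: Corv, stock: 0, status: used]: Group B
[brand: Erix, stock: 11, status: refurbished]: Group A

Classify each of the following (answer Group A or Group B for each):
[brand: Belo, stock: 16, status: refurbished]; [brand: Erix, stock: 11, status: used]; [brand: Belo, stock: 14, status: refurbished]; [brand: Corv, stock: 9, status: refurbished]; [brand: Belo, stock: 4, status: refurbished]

The classifier is using: brand is Erix.
Group B: [brand: Belo, stock: 16, status: refurbished], since brand is Belo.
Group A: [brand: Erix, stock: 11, status: used], since brand is Erix.
Group B: [brand: Belo, stock: 14, status: refurbished], since brand is Belo.
Group B: [brand: Corv, stock: 9, status: refurbished], since brand is Corv.
Group B: [brand: Belo, stock: 4, status: refurbished], since brand is Belo.

Group B, Group A, Group B, Group B, Group B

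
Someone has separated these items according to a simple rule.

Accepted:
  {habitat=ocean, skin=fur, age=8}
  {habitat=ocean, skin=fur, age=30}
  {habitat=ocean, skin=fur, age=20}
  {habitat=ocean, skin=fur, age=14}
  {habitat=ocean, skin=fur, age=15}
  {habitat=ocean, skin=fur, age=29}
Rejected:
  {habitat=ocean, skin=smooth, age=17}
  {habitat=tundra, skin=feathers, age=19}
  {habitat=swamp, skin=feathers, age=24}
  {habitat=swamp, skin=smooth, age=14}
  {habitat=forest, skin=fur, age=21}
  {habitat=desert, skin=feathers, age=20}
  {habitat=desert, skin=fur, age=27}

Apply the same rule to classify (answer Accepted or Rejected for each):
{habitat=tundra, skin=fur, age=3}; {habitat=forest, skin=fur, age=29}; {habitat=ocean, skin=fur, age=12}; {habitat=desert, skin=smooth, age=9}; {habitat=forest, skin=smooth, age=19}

One predicate separates the groups cleanly: skin is fur AND habitat is ocean.
{habitat=tundra, skin=fur, age=3}: skin is fur, habitat is tundra — does not pass, so Rejected. {habitat=forest, skin=fur, age=29}: skin is fur, habitat is forest — does not pass, so Rejected. {habitat=ocean, skin=fur, age=12}: skin is fur, habitat is ocean — satisfies this, so Accepted. {habitat=desert, skin=smooth, age=9}: skin is smooth, habitat is desert — does not pass, so Rejected. {habitat=forest, skin=smooth, age=19}: skin is smooth, habitat is forest — does not pass, so Rejected.

Rejected, Rejected, Accepted, Rejected, Rejected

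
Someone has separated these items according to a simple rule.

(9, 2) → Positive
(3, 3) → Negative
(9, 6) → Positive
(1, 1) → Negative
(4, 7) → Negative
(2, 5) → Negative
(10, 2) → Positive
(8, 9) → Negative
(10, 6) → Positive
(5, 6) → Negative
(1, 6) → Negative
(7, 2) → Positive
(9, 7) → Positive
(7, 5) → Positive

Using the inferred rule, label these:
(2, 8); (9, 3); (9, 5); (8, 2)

Negative, Positive, Positive, Positive

All 'Positive' examples share one property — first > second — and every 'Negative' example lacks it.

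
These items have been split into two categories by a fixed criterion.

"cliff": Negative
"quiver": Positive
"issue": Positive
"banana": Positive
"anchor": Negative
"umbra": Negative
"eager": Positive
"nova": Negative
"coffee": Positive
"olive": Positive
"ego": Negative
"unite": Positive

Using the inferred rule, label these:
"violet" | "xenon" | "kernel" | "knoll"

Positive, Negative, Negative, Negative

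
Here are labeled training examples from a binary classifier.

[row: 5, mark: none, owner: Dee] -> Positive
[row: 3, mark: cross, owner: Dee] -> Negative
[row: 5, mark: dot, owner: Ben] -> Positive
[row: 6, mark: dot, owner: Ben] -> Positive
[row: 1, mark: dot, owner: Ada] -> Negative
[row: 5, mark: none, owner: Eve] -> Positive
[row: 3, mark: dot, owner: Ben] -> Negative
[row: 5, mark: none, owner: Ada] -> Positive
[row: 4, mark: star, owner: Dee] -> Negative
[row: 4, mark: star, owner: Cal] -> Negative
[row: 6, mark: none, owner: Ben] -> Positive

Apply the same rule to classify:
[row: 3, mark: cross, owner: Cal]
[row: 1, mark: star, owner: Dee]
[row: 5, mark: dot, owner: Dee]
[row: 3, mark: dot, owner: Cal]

Rule: row ≥ 5. This holds for each 'Positive' example and fails for each 'Negative' one.
Negative: [row: 3, mark: cross, owner: Cal], since row = 3. Negative: [row: 1, mark: star, owner: Dee], since row = 1. Positive: [row: 5, mark: dot, owner: Dee], since row = 5. Negative: [row: 3, mark: dot, owner: Cal], since row = 3.

Negative, Negative, Positive, Negative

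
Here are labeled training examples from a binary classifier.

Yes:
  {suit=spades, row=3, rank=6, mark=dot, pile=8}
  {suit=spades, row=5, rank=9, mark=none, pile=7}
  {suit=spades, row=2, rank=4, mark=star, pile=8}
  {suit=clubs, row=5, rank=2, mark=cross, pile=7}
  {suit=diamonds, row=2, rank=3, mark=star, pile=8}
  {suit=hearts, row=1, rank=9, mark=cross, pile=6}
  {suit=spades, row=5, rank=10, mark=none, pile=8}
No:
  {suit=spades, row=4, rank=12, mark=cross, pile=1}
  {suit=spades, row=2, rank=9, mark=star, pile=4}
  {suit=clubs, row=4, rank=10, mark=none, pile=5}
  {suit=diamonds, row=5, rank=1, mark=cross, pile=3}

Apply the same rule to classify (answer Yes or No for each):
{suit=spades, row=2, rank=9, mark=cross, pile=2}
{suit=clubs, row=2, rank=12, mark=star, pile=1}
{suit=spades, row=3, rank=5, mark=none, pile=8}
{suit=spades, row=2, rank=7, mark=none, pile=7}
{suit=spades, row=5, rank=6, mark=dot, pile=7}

No, No, Yes, Yes, Yes

The simplest hypothesis consistent with all the labels is: pile ≥ 6.
{suit=spades, row=2, rank=9, mark=cross, pile=2}: pile = 2 — does not pass, so No.
{suit=clubs, row=2, rank=12, mark=star, pile=1}: pile = 1 — does not pass, so No.
{suit=spades, row=3, rank=5, mark=none, pile=8}: pile = 8 — satisfies this, so Yes.
{suit=spades, row=2, rank=7, mark=none, pile=7}: pile = 7 — satisfies this, so Yes.
{suit=spades, row=5, rank=6, mark=dot, pile=7}: pile = 7 — satisfies this, so Yes.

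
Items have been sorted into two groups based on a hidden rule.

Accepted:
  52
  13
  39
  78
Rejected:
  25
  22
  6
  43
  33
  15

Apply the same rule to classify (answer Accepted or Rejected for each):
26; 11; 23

Every 'Accepted' example satisfies: multiple of 13. None of the 'Rejected' examples do.
26: 26 = 13·2 — fits, so Accepted. 11: 11 = 13·0 + 11 — does not pass, so Rejected. 23: 23 = 13·1 + 10 — does not pass, so Rejected.

Accepted, Rejected, Rejected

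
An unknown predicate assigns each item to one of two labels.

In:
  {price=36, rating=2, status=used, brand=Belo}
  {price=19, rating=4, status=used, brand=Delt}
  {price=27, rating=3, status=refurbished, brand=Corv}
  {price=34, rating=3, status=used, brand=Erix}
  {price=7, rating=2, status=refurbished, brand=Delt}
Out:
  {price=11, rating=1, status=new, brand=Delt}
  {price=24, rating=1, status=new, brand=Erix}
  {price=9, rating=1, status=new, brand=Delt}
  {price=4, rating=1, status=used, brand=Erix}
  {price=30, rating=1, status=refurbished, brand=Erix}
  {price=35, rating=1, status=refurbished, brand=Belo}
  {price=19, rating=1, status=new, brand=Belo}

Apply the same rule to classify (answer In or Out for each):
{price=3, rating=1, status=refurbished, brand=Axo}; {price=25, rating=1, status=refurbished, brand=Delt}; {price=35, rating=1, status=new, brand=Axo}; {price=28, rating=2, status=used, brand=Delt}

Out, Out, Out, In

One predicate separates the groups cleanly: rating ≥ 2.
{price=3, rating=1, status=refurbished, brand=Axo}: rating = 1, does not satisfy this → Out. {price=25, rating=1, status=refurbished, brand=Delt}: rating = 1, does not satisfy this → Out. {price=35, rating=1, status=new, brand=Axo}: rating = 1, does not satisfy this → Out. {price=28, rating=2, status=used, brand=Delt}: rating = 2, satisfies this → In.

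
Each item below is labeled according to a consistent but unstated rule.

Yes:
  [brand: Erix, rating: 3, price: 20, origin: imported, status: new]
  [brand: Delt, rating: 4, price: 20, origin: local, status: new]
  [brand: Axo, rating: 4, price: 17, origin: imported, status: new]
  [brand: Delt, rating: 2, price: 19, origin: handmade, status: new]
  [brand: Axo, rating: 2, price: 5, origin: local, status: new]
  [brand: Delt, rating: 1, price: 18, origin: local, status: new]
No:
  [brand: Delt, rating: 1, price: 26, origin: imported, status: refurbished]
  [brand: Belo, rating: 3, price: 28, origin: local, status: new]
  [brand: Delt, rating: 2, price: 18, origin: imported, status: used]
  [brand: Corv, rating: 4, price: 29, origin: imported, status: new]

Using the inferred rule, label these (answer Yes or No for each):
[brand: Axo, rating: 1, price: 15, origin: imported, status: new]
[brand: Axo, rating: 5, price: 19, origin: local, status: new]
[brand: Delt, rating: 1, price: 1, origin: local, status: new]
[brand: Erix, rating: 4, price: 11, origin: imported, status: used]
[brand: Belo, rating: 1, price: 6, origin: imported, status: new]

Yes, Yes, Yes, No, Yes

'Yes' ⟺ status is new AND price ≤ 20.
[brand: Axo, rating: 1, price: 15, origin: imported, status: new]: status is new, price = 15 — qualifies, so Yes. [brand: Axo, rating: 5, price: 19, origin: local, status: new]: status is new, price = 19 — qualifies, so Yes. [brand: Delt, rating: 1, price: 1, origin: local, status: new]: status is new, price = 1 — qualifies, so Yes. [brand: Erix, rating: 4, price: 11, origin: imported, status: used]: status is used, price = 11 — does not satisfy this, so No. [brand: Belo, rating: 1, price: 6, origin: imported, status: new]: status is new, price = 6 — qualifies, so Yes.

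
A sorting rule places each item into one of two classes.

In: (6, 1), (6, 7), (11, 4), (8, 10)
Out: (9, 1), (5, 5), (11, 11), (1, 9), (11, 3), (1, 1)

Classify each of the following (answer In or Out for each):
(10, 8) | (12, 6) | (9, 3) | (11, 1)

In, In, Out, Out

The pattern is that an item is 'In' exactly when: product is even.
(10, 8): 10·8 = 80 — satisfies this, so In.
(12, 6): 12·6 = 72 — satisfies this, so In.
(9, 3): 9·3 = 27 — doesn't qualify, so Out.
(11, 1): 11·1 = 11 — doesn't qualify, so Out.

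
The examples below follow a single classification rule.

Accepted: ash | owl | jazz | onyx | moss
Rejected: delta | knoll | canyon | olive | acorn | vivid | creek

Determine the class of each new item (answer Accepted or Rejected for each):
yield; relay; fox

Rejected, Rejected, Accepted

Rule: length ≤ 4. This holds for each 'Accepted' example and fails for each 'Rejected' one.
yield → length 5 → Rejected. relay → length 5 → Rejected. fox → length 3 → Accepted.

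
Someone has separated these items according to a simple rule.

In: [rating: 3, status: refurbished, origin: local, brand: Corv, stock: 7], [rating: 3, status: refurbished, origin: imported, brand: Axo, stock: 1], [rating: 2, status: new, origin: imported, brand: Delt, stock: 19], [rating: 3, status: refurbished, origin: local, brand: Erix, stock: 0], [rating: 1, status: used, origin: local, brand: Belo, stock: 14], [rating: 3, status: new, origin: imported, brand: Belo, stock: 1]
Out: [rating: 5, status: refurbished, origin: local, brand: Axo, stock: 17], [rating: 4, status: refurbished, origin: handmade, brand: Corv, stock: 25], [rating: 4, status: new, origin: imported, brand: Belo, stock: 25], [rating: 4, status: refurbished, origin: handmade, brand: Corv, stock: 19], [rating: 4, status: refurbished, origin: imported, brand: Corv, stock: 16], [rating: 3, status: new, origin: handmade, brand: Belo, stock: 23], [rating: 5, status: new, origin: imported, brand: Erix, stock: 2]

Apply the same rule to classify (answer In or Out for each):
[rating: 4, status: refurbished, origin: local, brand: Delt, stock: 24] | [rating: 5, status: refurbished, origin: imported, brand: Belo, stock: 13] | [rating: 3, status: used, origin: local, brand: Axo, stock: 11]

The simplest hypothesis consistent with all the labels is: rating ≤ 3 AND stock ≤ 19.
[rating: 4, status: refurbished, origin: local, brand: Delt, stock: 24]: rating = 4, stock = 24 — fails the rule, so Out.
[rating: 5, status: refurbished, origin: imported, brand: Belo, stock: 13]: rating = 5, stock = 13 — fails the rule, so Out.
[rating: 3, status: used, origin: local, brand: Axo, stock: 11]: rating = 3, stock = 11 — satisfies this, so In.

Out, Out, In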